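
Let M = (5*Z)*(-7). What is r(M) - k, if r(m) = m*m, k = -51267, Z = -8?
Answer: 129667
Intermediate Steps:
M = 280 (M = (5*(-8))*(-7) = -40*(-7) = 280)
r(m) = m**2
r(M) - k = 280**2 - 1*(-51267) = 78400 + 51267 = 129667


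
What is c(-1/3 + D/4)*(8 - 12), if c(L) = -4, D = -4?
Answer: 16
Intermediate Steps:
c(-1/3 + D/4)*(8 - 12) = -4*(8 - 12) = -4*(-4) = 16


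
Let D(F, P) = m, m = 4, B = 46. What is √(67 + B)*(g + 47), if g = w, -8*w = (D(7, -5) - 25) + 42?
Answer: 355*√113/8 ≈ 471.71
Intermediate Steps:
D(F, P) = 4
w = -21/8 (w = -((4 - 25) + 42)/8 = -(-21 + 42)/8 = -⅛*21 = -21/8 ≈ -2.6250)
g = -21/8 ≈ -2.6250
√(67 + B)*(g + 47) = √(67 + 46)*(-21/8 + 47) = √113*(355/8) = 355*√113/8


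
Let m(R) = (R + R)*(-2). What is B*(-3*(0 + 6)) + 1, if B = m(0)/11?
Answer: 1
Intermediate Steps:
m(R) = -4*R (m(R) = (2*R)*(-2) = -4*R)
B = 0 (B = -4*0/11 = 0*(1/11) = 0)
B*(-3*(0 + 6)) + 1 = 0*(-3*(0 + 6)) + 1 = 0*(-3*6) + 1 = 0*(-18) + 1 = 0 + 1 = 1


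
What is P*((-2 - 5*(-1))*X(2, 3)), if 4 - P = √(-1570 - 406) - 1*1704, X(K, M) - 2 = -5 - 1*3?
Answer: -30744 + 36*I*√494 ≈ -30744.0 + 800.14*I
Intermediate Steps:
X(K, M) = -6 (X(K, M) = 2 + (-5 - 1*3) = 2 + (-5 - 3) = 2 - 8 = -6)
P = 1708 - 2*I*√494 (P = 4 - (√(-1570 - 406) - 1*1704) = 4 - (√(-1976) - 1704) = 4 - (2*I*√494 - 1704) = 4 - (-1704 + 2*I*√494) = 4 + (1704 - 2*I*√494) = 1708 - 2*I*√494 ≈ 1708.0 - 44.452*I)
P*((-2 - 5*(-1))*X(2, 3)) = (1708 - 2*I*√494)*((-2 - 5*(-1))*(-6)) = (1708 - 2*I*√494)*((-2 + 5)*(-6)) = (1708 - 2*I*√494)*(3*(-6)) = (1708 - 2*I*√494)*(-18) = -30744 + 36*I*√494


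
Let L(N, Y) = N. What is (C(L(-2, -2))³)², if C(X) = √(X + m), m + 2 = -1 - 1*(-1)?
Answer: -64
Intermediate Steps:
m = -2 (m = -2 + (-1 - 1*(-1)) = -2 + (-1 + 1) = -2 + 0 = -2)
C(X) = √(-2 + X) (C(X) = √(X - 2) = √(-2 + X))
(C(L(-2, -2))³)² = ((√(-2 - 2))³)² = ((√(-4))³)² = ((2*I)³)² = (-8*I)² = -64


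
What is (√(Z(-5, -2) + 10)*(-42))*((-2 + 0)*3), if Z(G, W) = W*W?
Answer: 252*√14 ≈ 942.90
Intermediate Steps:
Z(G, W) = W²
(√(Z(-5, -2) + 10)*(-42))*((-2 + 0)*3) = (√((-2)² + 10)*(-42))*((-2 + 0)*3) = (√(4 + 10)*(-42))*(-2*3) = (√14*(-42))*(-6) = -42*√14*(-6) = 252*√14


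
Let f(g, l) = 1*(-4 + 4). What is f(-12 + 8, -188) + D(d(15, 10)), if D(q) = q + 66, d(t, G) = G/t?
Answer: 200/3 ≈ 66.667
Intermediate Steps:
D(q) = 66 + q
f(g, l) = 0 (f(g, l) = 1*0 = 0)
f(-12 + 8, -188) + D(d(15, 10)) = 0 + (66 + 10/15) = 0 + (66 + 10*(1/15)) = 0 + (66 + ⅔) = 0 + 200/3 = 200/3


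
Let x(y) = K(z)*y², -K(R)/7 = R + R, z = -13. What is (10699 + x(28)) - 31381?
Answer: 122006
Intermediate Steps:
K(R) = -14*R (K(R) = -7*(R + R) = -14*R)
x(y) = 182*y² (x(y) = (-14*(-13))*y² = 182*y²)
(10699 + x(28)) - 31381 = (10699 + 182*28²) - 31381 = (10699 + 182*784) - 31381 = (10699 + 142688) - 31381 = 153387 - 31381 = 122006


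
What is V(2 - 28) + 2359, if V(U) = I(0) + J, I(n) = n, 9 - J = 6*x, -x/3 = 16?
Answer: 2656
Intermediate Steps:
x = -48 (x = -3*16 = -48)
J = 297 (J = 9 - 6*(-48) = 9 - 1*(-288) = 9 + 288 = 297)
V(U) = 297 (V(U) = 0 + 297 = 297)
V(2 - 28) + 2359 = 297 + 2359 = 2656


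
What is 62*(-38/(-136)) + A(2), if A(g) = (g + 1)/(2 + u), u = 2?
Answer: 1229/68 ≈ 18.074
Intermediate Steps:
A(g) = ¼ + g/4 (A(g) = (g + 1)/(2 + 2) = (1 + g)/4 = (1 + g)*(¼) = ¼ + g/4)
62*(-38/(-136)) + A(2) = 62*(-38/(-136)) + (¼ + (¼)*2) = 62*(-38*(-1/136)) + (¼ + ½) = 62*(19/68) + ¾ = 589/34 + ¾ = 1229/68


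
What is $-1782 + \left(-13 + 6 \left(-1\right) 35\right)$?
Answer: $-2005$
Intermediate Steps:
$-1782 + \left(-13 + 6 \left(-1\right) 35\right) = -1782 - 223 = -2005$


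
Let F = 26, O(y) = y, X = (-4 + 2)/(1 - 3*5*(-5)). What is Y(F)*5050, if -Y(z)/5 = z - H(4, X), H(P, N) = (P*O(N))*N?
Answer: -236971250/361 ≈ -6.5643e+5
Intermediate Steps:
X = -1/38 (X = -2/(1 - 15*(-5)) = -2/(1 + 75) = -2/76 = -2*1/76 = -1/38 ≈ -0.026316)
H(P, N) = P*N² (H(P, N) = (P*N)*N = (N*P)*N = P*N²)
Y(z) = 5/361 - 5*z (Y(z) = -5*(z - 4*(-1/38)²) = -5*(z - 4/1444) = -5*(z - 1*1/361) = -5*(z - 1/361) = -5*(-1/361 + z) = 5/361 - 5*z)
Y(F)*5050 = (5/361 - 5*26)*5050 = (5/361 - 130)*5050 = -46925/361*5050 = -236971250/361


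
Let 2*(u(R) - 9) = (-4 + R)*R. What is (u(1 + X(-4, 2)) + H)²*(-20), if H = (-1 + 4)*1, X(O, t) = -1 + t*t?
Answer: -2880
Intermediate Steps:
X(O, t) = -1 + t²
H = 3 (H = 3*1 = 3)
u(R) = 9 + R*(-4 + R)/2 (u(R) = 9 + ((-4 + R)*R)/2 = 9 + (R*(-4 + R))/2 = 9 + R*(-4 + R)/2)
(u(1 + X(-4, 2)) + H)²*(-20) = ((9 + (1 + (-1 + 2²))²/2 - 2*(1 + (-1 + 2²))) + 3)²*(-20) = ((9 + (1 + (-1 + 4))²/2 - 2*(1 + (-1 + 4))) + 3)²*(-20) = ((9 + (1 + 3)²/2 - 2*(1 + 3)) + 3)²*(-20) = ((9 + (½)*4² - 2*4) + 3)²*(-20) = ((9 + (½)*16 - 8) + 3)²*(-20) = ((9 + 8 - 8) + 3)²*(-20) = (9 + 3)²*(-20) = 12²*(-20) = 144*(-20) = -2880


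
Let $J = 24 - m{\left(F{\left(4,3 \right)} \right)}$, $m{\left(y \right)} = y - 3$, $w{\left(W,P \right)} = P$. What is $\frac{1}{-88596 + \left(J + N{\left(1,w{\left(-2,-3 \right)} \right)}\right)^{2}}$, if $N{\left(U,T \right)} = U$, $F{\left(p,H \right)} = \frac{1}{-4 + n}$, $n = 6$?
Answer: $- \frac{4}{351359} \approx -1.1384 \cdot 10^{-5}$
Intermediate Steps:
$F{\left(p,H \right)} = \frac{1}{2}$ ($F{\left(p,H \right)} = \frac{1}{-4 + 6} = \frac{1}{2}$)
$m{\left(y \right)} = -3 + y$
$J = \frac{53}{2}$ ($J = 24 - \left(-3 + \frac{1}{2}\right) = 24 - - \frac{5}{2} = 24 + \frac{5}{2} = \frac{53}{2} \approx 26.5$)
$\frac{1}{-88596 + \left(J + N{\left(1,w{\left(-2,-3 \right)} \right)}\right)^{2}} = \frac{1}{-88596 + \left(\frac{53}{2} + 1\right)^{2}} = \frac{1}{-88596 + \left(\frac{55}{2}\right)^{2}} = \frac{1}{-88596 + \frac{3025}{4}} = \frac{1}{- \frac{351359}{4}} = - \frac{4}{351359}$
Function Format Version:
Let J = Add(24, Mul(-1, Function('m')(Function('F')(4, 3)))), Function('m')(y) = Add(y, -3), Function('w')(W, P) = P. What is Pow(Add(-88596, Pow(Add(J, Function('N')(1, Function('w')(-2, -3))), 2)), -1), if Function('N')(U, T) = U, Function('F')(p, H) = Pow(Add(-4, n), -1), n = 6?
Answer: Rational(-4, 351359) ≈ -1.1384e-5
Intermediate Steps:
Function('F')(p, H) = Rational(1, 2) (Function('F')(p, H) = Pow(Add(-4, 6), -1) = Pow(2, -1) = Rational(1, 2))
Function('m')(y) = Add(-3, y)
J = Rational(53, 2) (J = Add(24, Mul(-1, Add(-3, Rational(1, 2)))) = Add(24, Mul(-1, Rational(-5, 2))) = Add(24, Rational(5, 2)) = Rational(53, 2) ≈ 26.500)
Pow(Add(-88596, Pow(Add(J, Function('N')(1, Function('w')(-2, -3))), 2)), -1) = Pow(Add(-88596, Pow(Add(Rational(53, 2), 1), 2)), -1) = Pow(Add(-88596, Pow(Rational(55, 2), 2)), -1) = Pow(Add(-88596, Rational(3025, 4)), -1) = Pow(Rational(-351359, 4), -1) = Rational(-4, 351359)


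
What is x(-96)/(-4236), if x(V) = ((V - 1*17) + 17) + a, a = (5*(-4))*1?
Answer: 29/1059 ≈ 0.027384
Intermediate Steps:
a = -20 (a = -20*1 = -20)
x(V) = -20 + V (x(V) = ((V - 1*17) + 17) - 20 = ((V - 17) + 17) - 20 = ((-17 + V) + 17) - 20 = V - 20 = -20 + V)
x(-96)/(-4236) = (-20 - 96)/(-4236) = -116*(-1/4236) = 29/1059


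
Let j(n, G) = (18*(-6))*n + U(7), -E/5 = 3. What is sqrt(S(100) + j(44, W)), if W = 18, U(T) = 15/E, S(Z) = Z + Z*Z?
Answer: sqrt(5347) ≈ 73.123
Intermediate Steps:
E = -15 (E = -5*3 = -15)
S(Z) = Z + Z**2
U(T) = -1 (U(T) = 15/(-15) = 15*(-1/15) = -1)
j(n, G) = -1 - 108*n (j(n, G) = (18*(-6))*n - 1 = -108*n - 1 = -1 - 108*n)
sqrt(S(100) + j(44, W)) = sqrt(100*(1 + 100) + (-1 - 108*44)) = sqrt(100*101 + (-1 - 4752)) = sqrt(10100 - 4753) = sqrt(5347)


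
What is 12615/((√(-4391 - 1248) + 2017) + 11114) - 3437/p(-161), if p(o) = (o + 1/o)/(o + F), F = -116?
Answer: (-153279889*√5639 + 2012391216429*I)/(25922*(√5639 - 13131*I)) ≈ -5912.2 - 0.0054939*I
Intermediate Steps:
p(o) = (o + 1/o)/(-116 + o) (p(o) = (o + 1/o)/(o - 116) = (o + 1/o)/(-116 + o))
12615/((√(-4391 - 1248) + 2017) + 11114) - 3437/p(-161) = 12615/((√(-4391 - 1248) + 2017) + 11114) - 3437*(-161*(-116 - 161)/(1 + (-161)²)) = 12615/((√(-5639) + 2017) + 11114) - 3437*44597/(1 + 25921) = 12615/((I*√5639 + 2017) + 11114) - 3437/((-1/161*(-1/277)*25922)) = 12615/((2017 + I*√5639) + 11114) - 3437/25922/44597 = 12615/(13131 + I*√5639) - 3437*44597/25922 = 12615/(13131 + I*√5639) - 153279889/25922 = -153279889/25922 + 12615/(13131 + I*√5639)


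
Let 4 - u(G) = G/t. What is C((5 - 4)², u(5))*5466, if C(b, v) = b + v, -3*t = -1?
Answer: -54660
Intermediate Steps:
t = ⅓ (t = -⅓*(-1) = ⅓ ≈ 0.33333)
u(G) = 4 - 3*G (u(G) = 4 - G/⅓ = 4 - G*3 = 4 - 3*G)
C((5 - 4)², u(5))*5466 = ((5 - 4)² + (4 - 3*5))*5466 = (1² + (4 - 15))*5466 = (1 - 11)*5466 = -10*5466 = -54660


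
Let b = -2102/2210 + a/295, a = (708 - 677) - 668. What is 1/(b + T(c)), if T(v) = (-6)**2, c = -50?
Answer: 65195/2144234 ≈ 0.030405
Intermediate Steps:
a = -637 (a = 31 - 668 = -637)
T(v) = 36
b = -202786/65195 (b = -2102/2210 - 637/295 = -2102*1/2210 - 637*1/295 = -1051/1105 - 637/295 = -202786/65195 ≈ -3.1105)
1/(b + T(c)) = 1/(-202786/65195 + 36) = 1/(2144234/65195) = 65195/2144234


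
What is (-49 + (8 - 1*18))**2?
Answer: 3481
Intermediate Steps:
(-49 + (8 - 1*18))**2 = (-49 + (8 - 18))**2 = (-49 - 10)**2 = (-59)**2 = 3481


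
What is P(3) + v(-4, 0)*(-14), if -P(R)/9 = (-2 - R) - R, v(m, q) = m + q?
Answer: 128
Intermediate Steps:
P(R) = 18 + 18*R (P(R) = -9*((-2 - R) - R) = -9*(-2 - 2*R) = 18 + 18*R)
P(3) + v(-4, 0)*(-14) = (18 + 18*3) + (-4 + 0)*(-14) = (18 + 54) - 4*(-14) = 72 + 56 = 128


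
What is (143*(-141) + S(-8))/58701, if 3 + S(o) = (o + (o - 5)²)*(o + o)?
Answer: -22742/58701 ≈ -0.38742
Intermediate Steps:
S(o) = -3 + 2*o*(o + (-5 + o)²) (S(o) = -3 + (o + (o - 5)²)*(o + o) = -3 + (o + (-5 + o)²)*(2*o) = -3 + 2*o*(o + (-5 + o)²))
(143*(-141) + S(-8))/58701 = (143*(-141) + (-3 + 2*(-8)² + 2*(-8)*(-5 - 8)²))/58701 = (-20163 + (-3 + 2*64 + 2*(-8)*(-13)²))*(1/58701) = (-20163 + (-3 + 128 + 2*(-8)*169))*(1/58701) = (-20163 + (-3 + 128 - 2704))*(1/58701) = (-20163 - 2579)*(1/58701) = -22742*1/58701 = -22742/58701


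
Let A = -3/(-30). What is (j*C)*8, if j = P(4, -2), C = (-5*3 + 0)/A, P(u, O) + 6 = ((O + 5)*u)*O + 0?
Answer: 36000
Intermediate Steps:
A = ⅒ (A = -3*(-1/30) = ⅒ ≈ 0.10000)
P(u, O) = -6 + O*u*(5 + O) (P(u, O) = -6 + (((O + 5)*u)*O + 0) = -6 + (((5 + O)*u)*O + 0) = -6 + ((u*(5 + O))*O + 0) = -6 + (O*u*(5 + O) + 0) = -6 + O*u*(5 + O))
C = -150 (C = (-5*3 + 0)/(⅒) = (-15 + 0)*10 = -15*10 = -150)
j = -30 (j = -6 + 4*(-2)² + 5*(-2)*4 = -6 + 4*4 - 40 = -6 + 16 - 40 = -30)
(j*C)*8 = -30*(-150)*8 = 4500*8 = 36000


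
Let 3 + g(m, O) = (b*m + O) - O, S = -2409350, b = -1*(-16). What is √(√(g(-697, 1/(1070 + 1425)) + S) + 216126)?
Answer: √(216126 + 57*I*√745) ≈ 464.9 + 1.673*I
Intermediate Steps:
b = 16
g(m, O) = -3 + 16*m (g(m, O) = -3 + ((16*m + O) - O) = -3 + ((O + 16*m) - O) = -3 + 16*m)
√(√(g(-697, 1/(1070 + 1425)) + S) + 216126) = √(√((-3 + 16*(-697)) - 2409350) + 216126) = √(√((-3 - 11152) - 2409350) + 216126) = √(√(-11155 - 2409350) + 216126) = √(√(-2420505) + 216126) = √(57*I*√745 + 216126) = √(216126 + 57*I*√745)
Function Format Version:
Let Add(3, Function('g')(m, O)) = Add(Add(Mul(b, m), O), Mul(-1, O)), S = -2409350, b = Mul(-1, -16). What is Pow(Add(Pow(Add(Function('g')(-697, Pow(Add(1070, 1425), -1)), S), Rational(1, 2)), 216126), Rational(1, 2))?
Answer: Pow(Add(216126, Mul(57, I, Pow(745, Rational(1, 2)))), Rational(1, 2)) ≈ Add(464.90, Mul(1.673, I))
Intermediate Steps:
b = 16
Function('g')(m, O) = Add(-3, Mul(16, m)) (Function('g')(m, O) = Add(-3, Add(Add(Mul(16, m), O), Mul(-1, O))) = Add(-3, Add(Add(O, Mul(16, m)), Mul(-1, O))) = Add(-3, Mul(16, m)))
Pow(Add(Pow(Add(Function('g')(-697, Pow(Add(1070, 1425), -1)), S), Rational(1, 2)), 216126), Rational(1, 2)) = Pow(Add(Pow(Add(Add(-3, Mul(16, -697)), -2409350), Rational(1, 2)), 216126), Rational(1, 2)) = Pow(Add(Pow(Add(Add(-3, -11152), -2409350), Rational(1, 2)), 216126), Rational(1, 2)) = Pow(Add(Pow(Add(-11155, -2409350), Rational(1, 2)), 216126), Rational(1, 2)) = Pow(Add(Pow(-2420505, Rational(1, 2)), 216126), Rational(1, 2)) = Pow(Add(Mul(57, I, Pow(745, Rational(1, 2))), 216126), Rational(1, 2)) = Pow(Add(216126, Mul(57, I, Pow(745, Rational(1, 2)))), Rational(1, 2))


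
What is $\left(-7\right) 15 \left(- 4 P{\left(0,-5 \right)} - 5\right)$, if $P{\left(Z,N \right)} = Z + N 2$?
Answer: $-3675$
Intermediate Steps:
$P{\left(Z,N \right)} = Z + 2 N$
$\left(-7\right) 15 \left(- 4 P{\left(0,-5 \right)} - 5\right) = \left(-7\right) 15 \left(- 4 \left(0 + 2 \left(-5\right)\right) - 5\right) = - 105 \left(- 4 \left(0 - 10\right) - 5\right) = - 105 \left(\left(-4\right) \left(-10\right) - 5\right) = - 105 \left(40 - 5\right) = \left(-105\right) 35 = -3675$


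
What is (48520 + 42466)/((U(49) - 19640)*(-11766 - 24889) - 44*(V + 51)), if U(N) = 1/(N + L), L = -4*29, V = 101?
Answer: 6096062/48233169959 ≈ 0.00012639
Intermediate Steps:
L = -116
U(N) = 1/(-116 + N) (U(N) = 1/(N - 116) = 1/(-116 + N))
(48520 + 42466)/((U(49) - 19640)*(-11766 - 24889) - 44*(V + 51)) = (48520 + 42466)/((1/(-116 + 49) - 19640)*(-11766 - 24889) - 44*(101 + 51)) = 90986/((1/(-67) - 19640)*(-36655) - 44*152) = 90986/((-1/67 - 19640)*(-36655) - 6688) = 90986/(-1315881/67*(-36655) - 6688) = 90986/(48233618055/67 - 6688) = 90986/(48233169959/67) = 90986*(67/48233169959) = 6096062/48233169959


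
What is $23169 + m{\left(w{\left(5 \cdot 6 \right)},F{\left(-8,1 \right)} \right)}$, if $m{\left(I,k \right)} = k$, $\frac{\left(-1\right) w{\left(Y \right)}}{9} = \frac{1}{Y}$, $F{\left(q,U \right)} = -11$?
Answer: $23158$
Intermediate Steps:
$w{\left(Y \right)} = - \frac{9}{Y}$
$23169 + m{\left(w{\left(5 \cdot 6 \right)},F{\left(-8,1 \right)} \right)} = 23169 - 11 = 23158$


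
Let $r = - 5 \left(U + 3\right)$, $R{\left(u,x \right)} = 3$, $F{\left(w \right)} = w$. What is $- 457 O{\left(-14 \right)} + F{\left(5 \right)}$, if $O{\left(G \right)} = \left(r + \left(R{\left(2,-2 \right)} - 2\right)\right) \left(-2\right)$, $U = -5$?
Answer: $10059$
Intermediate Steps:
$r = 10$ ($r = - 5 \left(-5 + 3\right) = \left(-5\right) \left(-2\right) = 10$)
$O{\left(G \right)} = -22$ ($O{\left(G \right)} = \left(10 + \left(3 - 2\right)\right) \left(-2\right) = \left(10 + 1\right) \left(-2\right) = 11 \left(-2\right) = -22$)
$- 457 O{\left(-14 \right)} + F{\left(5 \right)} = \left(-457\right) \left(-22\right) + 5 = 10054 + 5 = 10059$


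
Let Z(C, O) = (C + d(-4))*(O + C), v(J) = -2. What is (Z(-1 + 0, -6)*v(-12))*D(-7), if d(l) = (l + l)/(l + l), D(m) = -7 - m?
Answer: 0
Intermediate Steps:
d(l) = 1 (d(l) = (2*l)/((2*l)) = (2*l)*(1/(2*l)) = 1)
Z(C, O) = (1 + C)*(C + O) (Z(C, O) = (C + 1)*(O + C) = (1 + C)*(C + O))
(Z(-1 + 0, -6)*v(-12))*D(-7) = (((-1 + 0) - 6 + (-1 + 0)² + (-1 + 0)*(-6))*(-2))*(-7 - 1*(-7)) = ((-1 - 6 + (-1)² - 1*(-6))*(-2))*(-7 + 7) = ((-1 - 6 + 1 + 6)*(-2))*0 = (0*(-2))*0 = 0*0 = 0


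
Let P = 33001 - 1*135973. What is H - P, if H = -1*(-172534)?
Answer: 275506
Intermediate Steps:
H = 172534
P = -102972 (P = 33001 - 135973 = -102972)
H - P = 172534 - 1*(-102972) = 172534 + 102972 = 275506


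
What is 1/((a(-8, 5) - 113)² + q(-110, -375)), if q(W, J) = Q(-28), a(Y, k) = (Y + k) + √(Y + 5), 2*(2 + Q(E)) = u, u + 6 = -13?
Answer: 2*I/(29*(16*√3 + 927*I)) ≈ 7.433e-5 + 2.2221e-6*I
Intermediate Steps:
u = -19 (u = -6 - 13 = -19)
Q(E) = -23/2 (Q(E) = -2 + (½)*(-19) = -2 - 19/2 = -23/2)
a(Y, k) = Y + k + √(5 + Y) (a(Y, k) = (Y + k) + √(5 + Y) = Y + k + √(5 + Y))
q(W, J) = -23/2
1/((a(-8, 5) - 113)² + q(-110, -375)) = 1/(((-8 + 5 + √(5 - 8)) - 113)² - 23/2) = 1/(((-8 + 5 + √(-3)) - 113)² - 23/2) = 1/(((-8 + 5 + I*√3) - 113)² - 23/2) = 1/(((-3 + I*√3) - 113)² - 23/2) = 1/((-116 + I*√3)² - 23/2) = 1/(-23/2 + (-116 + I*√3)²)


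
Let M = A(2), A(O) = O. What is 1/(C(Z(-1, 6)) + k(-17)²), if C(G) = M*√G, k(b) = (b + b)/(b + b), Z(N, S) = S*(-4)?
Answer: 1/97 - 4*I*√6/97 ≈ 0.010309 - 0.10101*I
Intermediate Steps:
Z(N, S) = -4*S
k(b) = 1 (k(b) = (2*b)/((2*b)) = (2*b)*(1/(2*b)) = 1)
M = 2
C(G) = 2*√G
1/(C(Z(-1, 6)) + k(-17)²) = 1/(2*√(-4*6) + 1²) = 1/(2*√(-24) + 1) = 1/(2*(2*I*√6) + 1) = 1/(4*I*√6 + 1) = 1/(1 + 4*I*√6)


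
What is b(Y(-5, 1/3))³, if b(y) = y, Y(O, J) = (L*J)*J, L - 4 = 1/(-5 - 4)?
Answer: 42875/531441 ≈ 0.080677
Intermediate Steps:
L = 35/9 (L = 4 + 1/(-5 - 4) = 4 + 1/(-9) = 4 - ⅑ = 35/9 ≈ 3.8889)
Y(O, J) = 35*J²/9 (Y(O, J) = (35*J/9)*J = 35*J²/9)
b(Y(-5, 1/3))³ = (35*(1/3)²/9)³ = (35*(⅓)²/9)³ = ((35/9)*(⅑))³ = (35/81)³ = 42875/531441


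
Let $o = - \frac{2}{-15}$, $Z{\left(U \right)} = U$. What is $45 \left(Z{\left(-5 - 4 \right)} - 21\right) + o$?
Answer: $- \frac{20248}{15} \approx -1349.9$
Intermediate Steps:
$o = \frac{2}{15}$ ($o = \left(-2\right) \left(- \frac{1}{15}\right) = \frac{2}{15} \approx 0.13333$)
$45 \left(Z{\left(-5 - 4 \right)} - 21\right) + o = 45 \left(\left(-5 - 4\right) - 21\right) + \frac{2}{15} = 45 \left(-9 - 21\right) + \frac{2}{15} = 45 \left(-30\right) + \frac{2}{15} = -1350 + \frac{2}{15} = - \frac{20248}{15}$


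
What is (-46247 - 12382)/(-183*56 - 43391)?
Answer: 58629/53639 ≈ 1.0930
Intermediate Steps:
(-46247 - 12382)/(-183*56 - 43391) = -58629/(-10248 - 43391) = -58629/(-53639) = -58629*(-1/53639) = 58629/53639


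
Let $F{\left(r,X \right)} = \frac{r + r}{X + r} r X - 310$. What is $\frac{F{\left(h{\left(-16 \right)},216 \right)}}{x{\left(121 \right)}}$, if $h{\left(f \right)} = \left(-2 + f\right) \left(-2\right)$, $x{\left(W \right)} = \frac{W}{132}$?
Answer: $\frac{160584}{77} \approx 2085.5$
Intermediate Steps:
$x{\left(W \right)} = \frac{W}{132}$ ($x{\left(W \right)} = W \frac{1}{132} = \frac{W}{132}$)
$h{\left(f \right)} = 4 - 2 f$
$F{\left(r,X \right)} = -310 + \frac{2 X r^{2}}{X + r}$ ($F{\left(r,X \right)} = \frac{2 r}{X + r} r X - 310 = \frac{2 r^{2}}{X + r} X - 310 = \frac{2 X r^{2}}{X + r} - 310 = -310 + \frac{2 X r^{2}}{X + r}$)
$\frac{F{\left(h{\left(-16 \right)},216 \right)}}{x{\left(121 \right)}} = \frac{2 \frac{1}{216 + \left(4 - -32\right)} \left(\left(-155\right) 216 - 155 \left(4 - -32\right) + 216 \left(4 - -32\right)^{2}\right)}{\frac{1}{132} \cdot 121} = \frac{2 \frac{1}{216 + \left(4 + 32\right)} \left(-33480 - 155 \left(4 + 32\right) + 216 \left(4 + 32\right)^{2}\right)}{\frac{11}{12}} = \frac{2 \left(-33480 - 5580 + 216 \cdot 36^{2}\right)}{216 + 36} \cdot \frac{12}{11} = \frac{2 \left(-33480 - 5580 + 216 \cdot 1296\right)}{252} \cdot \frac{12}{11} = 2 \cdot \frac{1}{252} \left(-33480 - 5580 + 279936\right) \frac{12}{11} = 2 \cdot \frac{1}{252} \cdot 240876 \cdot \frac{12}{11} = \frac{13382}{7} \cdot \frac{12}{11} = \frac{160584}{77}$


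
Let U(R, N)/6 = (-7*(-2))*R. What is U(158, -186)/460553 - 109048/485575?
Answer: -43777832144/223633022975 ≈ -0.19576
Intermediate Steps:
U(R, N) = 84*R (U(R, N) = 6*((-7*(-2))*R) = 6*(14*R) = 84*R)
U(158, -186)/460553 - 109048/485575 = (84*158)/460553 - 109048/485575 = 13272*(1/460553) - 109048*1/485575 = 13272/460553 - 109048/485575 = -43777832144/223633022975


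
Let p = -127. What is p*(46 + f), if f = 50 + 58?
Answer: -19558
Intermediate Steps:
f = 108
p*(46 + f) = -127*(46 + 108) = -127*154 = -19558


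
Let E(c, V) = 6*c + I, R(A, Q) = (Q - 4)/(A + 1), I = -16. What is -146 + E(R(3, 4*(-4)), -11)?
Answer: -192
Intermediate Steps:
R(A, Q) = (-4 + Q)/(1 + A)
E(c, V) = -16 + 6*c (E(c, V) = 6*c - 16 = -16 + 6*c)
-146 + E(R(3, 4*(-4)), -11) = -146 + (-16 + 6*((-4 + 4*(-4))/(1 + 3))) = -146 + (-16 + 6*((-4 - 16)/4)) = -146 + (-16 + 6*((¼)*(-20))) = -146 + (-16 + 6*(-5)) = -146 + (-16 - 30) = -146 - 46 = -192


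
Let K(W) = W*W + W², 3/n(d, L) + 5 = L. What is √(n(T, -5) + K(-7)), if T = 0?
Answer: √9770/10 ≈ 9.8843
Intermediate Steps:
n(d, L) = 3/(-5 + L)
K(W) = 2*W² (K(W) = W² + W² = 2*W²)
√(n(T, -5) + K(-7)) = √(3/(-5 - 5) + 2*(-7)²) = √(3/(-10) + 2*49) = √(3*(-⅒) + 98) = √(-3/10 + 98) = √(977/10) = √9770/10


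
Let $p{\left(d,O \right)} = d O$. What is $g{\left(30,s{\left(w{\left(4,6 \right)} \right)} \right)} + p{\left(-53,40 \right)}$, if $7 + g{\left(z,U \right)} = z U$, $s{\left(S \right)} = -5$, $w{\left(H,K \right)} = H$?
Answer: $-2277$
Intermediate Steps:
$p{\left(d,O \right)} = O d$
$g{\left(z,U \right)} = -7 + U z$ ($g{\left(z,U \right)} = -7 + z U = -7 + U z$)
$g{\left(30,s{\left(w{\left(4,6 \right)} \right)} \right)} + p{\left(-53,40 \right)} = \left(-7 - 150\right) + 40 \left(-53\right) = \left(-7 - 150\right) - 2120 = -157 - 2120 = -2277$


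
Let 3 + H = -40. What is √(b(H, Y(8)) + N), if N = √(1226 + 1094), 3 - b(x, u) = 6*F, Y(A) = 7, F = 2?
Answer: √(-9 + 4*√145) ≈ 6.2583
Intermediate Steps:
H = -43 (H = -3 - 40 = -43)
b(x, u) = -9 (b(x, u) = 3 - 6*2 = 3 - 1*12 = 3 - 12 = -9)
N = 4*√145 (N = √2320 = 4*√145 ≈ 48.166)
√(b(H, Y(8)) + N) = √(-9 + 4*√145)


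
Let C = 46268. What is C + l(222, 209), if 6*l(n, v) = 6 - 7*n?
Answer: 46010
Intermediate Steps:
l(n, v) = 1 - 7*n/6 (l(n, v) = (6 - 7*n)/6 = 1 - 7*n/6)
C + l(222, 209) = 46268 + (1 - 7/6*222) = 46268 + (1 - 259) = 46268 - 258 = 46010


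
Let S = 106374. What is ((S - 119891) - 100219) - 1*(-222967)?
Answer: 109231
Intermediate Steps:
((S - 119891) - 100219) - 1*(-222967) = ((106374 - 119891) - 100219) - 1*(-222967) = (-13517 - 100219) + 222967 = -113736 + 222967 = 109231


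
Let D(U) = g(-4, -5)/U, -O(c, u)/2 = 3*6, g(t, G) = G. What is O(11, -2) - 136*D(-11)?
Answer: -1076/11 ≈ -97.818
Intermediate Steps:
O(c, u) = -36 (O(c, u) = -6*6 = -2*18 = -36)
D(U) = -5/U
O(11, -2) - 136*D(-11) = -36 - (-680)/(-11) = -36 - (-680)*(-1)/11 = -36 - 136*5/11 = -36 - 680/11 = -1076/11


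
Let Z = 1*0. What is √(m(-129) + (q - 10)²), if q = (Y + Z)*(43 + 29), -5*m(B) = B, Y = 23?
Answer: √67733545/5 ≈ 1646.0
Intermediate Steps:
m(B) = -B/5
Z = 0
q = 1656 (q = (23 + 0)*(43 + 29) = 23*72 = 1656)
√(m(-129) + (q - 10)²) = √(-⅕*(-129) + (1656 - 10)²) = √(129/5 + 1646²) = √(129/5 + 2709316) = √(13546709/5) = √67733545/5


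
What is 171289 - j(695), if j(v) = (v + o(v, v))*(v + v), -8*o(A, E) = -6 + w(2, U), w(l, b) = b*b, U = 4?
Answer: -1586047/2 ≈ -7.9302e+5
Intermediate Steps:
w(l, b) = b²
o(A, E) = -5/4 (o(A, E) = -(-6 + 4²)/8 = -(-6 + 16)/8 = -⅛*10 = -5/4)
j(v) = 2*v*(-5/4 + v) (j(v) = (v - 5/4)*(v + v) = (-5/4 + v)*(2*v) = 2*v*(-5/4 + v))
171289 - j(695) = 171289 - 695*(-5 + 4*695)/2 = 171289 - 695*(-5 + 2780)/2 = 171289 - 695*2775/2 = 171289 - 1*1928625/2 = 171289 - 1928625/2 = -1586047/2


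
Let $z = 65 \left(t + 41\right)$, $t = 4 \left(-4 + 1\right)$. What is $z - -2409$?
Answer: $4294$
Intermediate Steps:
$t = -12$ ($t = 4 \left(-3\right) = -12$)
$z = 1885$ ($z = 65 \left(-12 + 41\right) = 65 \cdot 29 = 1885$)
$z - -2409 = 1885 - -2409 = 1885 + 2409 = 4294$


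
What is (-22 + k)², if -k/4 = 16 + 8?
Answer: 13924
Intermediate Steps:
k = -96 (k = -4*(16 + 8) = -4*24 = -96)
(-22 + k)² = (-22 - 96)² = (-118)² = 13924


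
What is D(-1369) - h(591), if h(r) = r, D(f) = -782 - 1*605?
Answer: -1978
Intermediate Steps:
D(f) = -1387 (D(f) = -782 - 605 = -1387)
D(-1369) - h(591) = -1387 - 1*591 = -1387 - 591 = -1978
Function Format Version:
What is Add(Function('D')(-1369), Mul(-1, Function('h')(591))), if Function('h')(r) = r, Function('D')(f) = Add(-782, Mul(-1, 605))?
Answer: -1978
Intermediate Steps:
Function('D')(f) = -1387 (Function('D')(f) = Add(-782, -605) = -1387)
Add(Function('D')(-1369), Mul(-1, Function('h')(591))) = Add(-1387, Mul(-1, 591)) = Add(-1387, -591) = -1978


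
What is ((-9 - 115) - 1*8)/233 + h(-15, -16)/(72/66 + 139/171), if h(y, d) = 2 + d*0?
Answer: 403854/834373 ≈ 0.48402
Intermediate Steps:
h(y, d) = 2 (h(y, d) = 2 + 0 = 2)
((-9 - 115) - 1*8)/233 + h(-15, -16)/(72/66 + 139/171) = ((-9 - 115) - 1*8)/233 + 2/(72/66 + 139/171) = (-124 - 8)*(1/233) + 2/(72*(1/66) + 139*(1/171)) = -132*1/233 + 2/(12/11 + 139/171) = -132/233 + 2/(3581/1881) = -132/233 + 2*(1881/3581) = -132/233 + 3762/3581 = 403854/834373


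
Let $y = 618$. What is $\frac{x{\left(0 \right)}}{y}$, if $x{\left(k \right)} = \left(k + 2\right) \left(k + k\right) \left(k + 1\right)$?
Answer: $0$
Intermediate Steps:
$x{\left(k \right)} = 2 k \left(1 + k\right) \left(2 + k\right)$ ($x{\left(k \right)} = \left(2 + k\right) 2 k \left(1 + k\right) = 2 k \left(1 + k\right) \left(2 + k\right)$)
$\frac{x{\left(0 \right)}}{y} = \frac{2 \cdot 0 \left(2 + 0^{2} + 3 \cdot 0\right)}{618} = 2 \cdot 0 \left(2 + 0 + 0\right) \frac{1}{618} = 2 \cdot 0 \cdot 2 \cdot \frac{1}{618} = 0 \cdot \frac{1}{618} = 0$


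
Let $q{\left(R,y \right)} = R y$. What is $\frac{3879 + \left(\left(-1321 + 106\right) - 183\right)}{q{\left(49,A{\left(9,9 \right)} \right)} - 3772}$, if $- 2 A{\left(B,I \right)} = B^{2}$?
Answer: $- \frac{4962}{11513} \approx -0.43099$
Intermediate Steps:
$A{\left(B,I \right)} = - \frac{B^{2}}{2}$
$\frac{3879 + \left(\left(-1321 + 106\right) - 183\right)}{q{\left(49,A{\left(9,9 \right)} \right)} - 3772} = \frac{3879 + \left(\left(-1321 + 106\right) - 183\right)}{49 \left(- \frac{9^{2}}{2}\right) - 3772} = \frac{3879 - 1398}{49 \left(\left(- \frac{1}{2}\right) 81\right) - 3772} = \frac{3879 - 1398}{49 \left(- \frac{81}{2}\right) - 3772} = \frac{2481}{- \frac{3969}{2} - 3772} = \frac{2481}{- \frac{11513}{2}} = 2481 \left(- \frac{2}{11513}\right) = - \frac{4962}{11513}$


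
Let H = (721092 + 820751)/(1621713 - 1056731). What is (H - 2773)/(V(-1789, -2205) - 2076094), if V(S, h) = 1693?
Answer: 1565153243/1171999225782 ≈ 0.0013355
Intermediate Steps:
H = 1541843/564982 ≈ 2.7290
(H - 2773)/(V(-1789, -2205) - 2076094) = (1541843/564982 - 2773)/(1693 - 2076094) = -1565153243/564982/(-2074401) = -1565153243/564982*(-1/2074401) = 1565153243/1171999225782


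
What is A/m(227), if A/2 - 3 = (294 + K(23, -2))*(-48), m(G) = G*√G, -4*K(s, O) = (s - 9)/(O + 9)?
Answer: -28170*√227/51529 ≈ -8.2366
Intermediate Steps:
K(s, O) = -(-9 + s)/(4*(9 + O)) (K(s, O) = -(s - 9)/(4*(O + 9)) = -(-9 + s)/(4*(9 + O)))
m(G) = G^(3/2)
A = -28170 (A = 6 + 2*((294 + (9 - 1*23)/(4*(9 - 2)))*(-48)) = 6 + 2*((294 + (¼)*(9 - 23)/7)*(-48)) = 6 + 2*((294 + (¼)*(⅐)*(-14))*(-48)) = 6 + 2*((294 - ½)*(-48)) = 6 + 2*((587/2)*(-48)) = 6 + 2*(-14088) = 6 - 28176 = -28170)
A/m(227) = -28170*√227/51529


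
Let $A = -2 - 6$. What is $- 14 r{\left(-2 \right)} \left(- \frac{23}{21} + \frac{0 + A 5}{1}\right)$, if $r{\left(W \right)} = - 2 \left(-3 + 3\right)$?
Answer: $0$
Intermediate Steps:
$A = -8$ ($A = -2 - 6 = -8$)
$r{\left(W \right)} = 0$ ($r{\left(W \right)} = \left(-2\right) 0 = 0$)
$- 14 r{\left(-2 \right)} \left(- \frac{23}{21} + \frac{0 + A 5}{1}\right) = \left(-14\right) 0 \left(- \frac{23}{21} + \frac{0 - 40}{1}\right) = 0 \left(\left(-23\right) \frac{1}{21} + \left(0 - 40\right) 1\right) = 0 \left(- \frac{23}{21} - 40\right) = 0 \left(- \frac{863}{21}\right) = 0$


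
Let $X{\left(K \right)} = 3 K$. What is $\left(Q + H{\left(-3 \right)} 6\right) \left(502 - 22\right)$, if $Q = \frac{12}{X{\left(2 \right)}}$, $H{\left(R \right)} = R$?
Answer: $-7680$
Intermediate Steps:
$Q = 2$ ($Q = \frac{12}{3 \cdot 2} = \frac{12}{6} = 12 \cdot \frac{1}{6} = 2$)
$\left(Q + H{\left(-3 \right)} 6\right) \left(502 - 22\right) = \left(2 - 18\right) \left(502 - 22\right) = \left(-16\right) 480 = -7680$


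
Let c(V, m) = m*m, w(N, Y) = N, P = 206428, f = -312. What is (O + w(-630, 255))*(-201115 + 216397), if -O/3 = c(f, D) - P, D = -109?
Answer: 8909574102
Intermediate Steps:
c(V, m) = m²
O = 583641 (O = -3*((-109)² - 1*206428) = -3*(11881 - 206428) = -3*(-194547) = 583641)
(O + w(-630, 255))*(-201115 + 216397) = (583641 - 630)*(-201115 + 216397) = 583011*15282 = 8909574102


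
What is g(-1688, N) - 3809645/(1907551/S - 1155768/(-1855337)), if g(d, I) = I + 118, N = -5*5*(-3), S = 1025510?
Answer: -7247572668407927319/4724401591367 ≈ -1.5341e+6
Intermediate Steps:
N = 75 (N = -25*(-3) = 75)
g(d, I) = 118 + I
g(-1688, N) - 3809645/(1907551/S - 1155768/(-1855337)) = (118 + 75) - 3809645/(1907551/1025510 - 1155768/(-1855337)) = 193 - 3809645/(1907551*(1/1025510) - 1155768*(-1/1855337)) = 193 - 3809645/(1907551/1025510 + 1155768/1855337) = 193 - 3809645/4724401591367/1902666646870 = 193 - 3809645*1902666646870/4724401591367 = 193 - 1*7248484477915061150/4724401591367 = 193 - 7248484477915061150/4724401591367 = -7247572668407927319/4724401591367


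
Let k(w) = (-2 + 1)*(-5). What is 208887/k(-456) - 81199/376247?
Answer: 78592701094/1881235 ≈ 41777.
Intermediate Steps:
k(w) = 5 (k(w) = -1*(-5) = 5)
208887/k(-456) - 81199/376247 = 208887/5 - 81199/376247 = 78592701094/1881235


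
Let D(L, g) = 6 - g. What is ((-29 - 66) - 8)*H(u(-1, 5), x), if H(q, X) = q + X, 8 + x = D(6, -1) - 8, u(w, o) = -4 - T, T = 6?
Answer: 1957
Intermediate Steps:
u(w, o) = -10 (u(w, o) = -4 - 1*6 = -4 - 6 = -10)
x = -9 (x = -8 + ((6 - 1*(-1)) - 8) = -8 + ((6 + 1) - 8) = -8 + (7 - 8) = -8 - 1 = -9)
H(q, X) = X + q
((-29 - 66) - 8)*H(u(-1, 5), x) = ((-29 - 66) - 8)*(-9 - 10) = (-95 - 8)*(-19) = -103*(-19) = 1957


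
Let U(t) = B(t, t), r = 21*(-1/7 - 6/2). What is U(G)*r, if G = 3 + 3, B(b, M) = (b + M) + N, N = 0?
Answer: -792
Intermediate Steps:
B(b, M) = M + b (B(b, M) = (b + M) + 0 = (M + b) + 0 = M + b)
r = -66 (r = 21*(-1*⅐ - 6*½) = 21*(-⅐ - 3) = 21*(-22/7) = -66)
G = 6
U(t) = 2*t (U(t) = t + t = 2*t)
U(G)*r = (2*6)*(-66) = 12*(-66) = -792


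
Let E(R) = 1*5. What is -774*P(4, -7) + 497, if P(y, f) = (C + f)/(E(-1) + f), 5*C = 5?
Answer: -1825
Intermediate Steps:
C = 1 (C = (⅕)*5 = 1)
E(R) = 5
P(y, f) = (1 + f)/(5 + f)
-774*P(4, -7) + 497 = -774*(1 - 7)/(5 - 7) + 497 = -774*(-6)/(-2) + 497 = -(-387)*(-6) + 497 = -774*3 + 497 = -2322 + 497 = -1825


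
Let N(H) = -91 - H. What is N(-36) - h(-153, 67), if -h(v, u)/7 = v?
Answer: -1126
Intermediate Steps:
h(v, u) = -7*v
N(-36) - h(-153, 67) = (-91 - 1*(-36)) - (-7)*(-153) = (-91 + 36) - 1*1071 = -55 - 1071 = -1126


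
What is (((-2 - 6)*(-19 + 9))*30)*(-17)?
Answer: -40800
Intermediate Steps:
(((-2 - 6)*(-19 + 9))*30)*(-17) = (-8*(-10)*30)*(-17) = (80*30)*(-17) = 2400*(-17) = -40800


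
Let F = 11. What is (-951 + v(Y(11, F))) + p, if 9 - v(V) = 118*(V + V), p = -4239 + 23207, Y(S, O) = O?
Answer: 15430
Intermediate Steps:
p = 18968
v(V) = 9 - 236*V (v(V) = 9 - 118*(V + V) = 9 - 118*2*V = 9 - 236*V)
(-951 + v(Y(11, F))) + p = (-951 + (9 - 236*11)) + 18968 = (-951 + (9 - 2596)) + 18968 = (-951 - 2587) + 18968 = -3538 + 18968 = 15430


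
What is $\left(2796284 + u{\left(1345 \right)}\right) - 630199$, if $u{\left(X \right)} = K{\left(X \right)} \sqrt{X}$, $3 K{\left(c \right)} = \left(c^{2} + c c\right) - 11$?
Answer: $2166085 + 1206013 \sqrt{1345} \approx 4.6396 \cdot 10^{7}$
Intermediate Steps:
$K{\left(c \right)} = - \frac{11}{3} + \frac{2 c^{2}}{3}$ ($K{\left(c \right)} = \frac{\left(c^{2} + c c\right) - 11}{3} = \frac{\left(c^{2} + c^{2}\right) - 11}{3} = \frac{2 c^{2} - 11}{3} = \frac{-11 + 2 c^{2}}{3} = - \frac{11}{3} + \frac{2 c^{2}}{3}$)
$u{\left(X \right)} = \sqrt{X} \left(- \frac{11}{3} + \frac{2 X^{2}}{3}\right)$ ($u{\left(X \right)} = \left(- \frac{11}{3} + \frac{2 X^{2}}{3}\right) \sqrt{X} = \sqrt{X} \left(- \frac{11}{3} + \frac{2 X^{2}}{3}\right)$)
$\left(2796284 + u{\left(1345 \right)}\right) - 630199 = \left(2796284 + \frac{\sqrt{1345} \left(-11 + 2 \cdot 1345^{2}\right)}{3}\right) - 630199 = \left(2796284 + \frac{\sqrt{1345} \left(-11 + 2 \cdot 1809025\right)}{3}\right) - 630199 = \left(2796284 + \frac{\sqrt{1345} \left(-11 + 3618050\right)}{3}\right) - 630199 = \left(2796284 + \frac{1}{3} \sqrt{1345} \cdot 3618039\right) - 630199 = \left(2796284 + 1206013 \sqrt{1345}\right) - 630199 = 2166085 + 1206013 \sqrt{1345}$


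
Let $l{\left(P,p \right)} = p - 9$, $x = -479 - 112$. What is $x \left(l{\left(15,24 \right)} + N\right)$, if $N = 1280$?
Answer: $-765345$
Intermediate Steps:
$x = -591$
$l{\left(P,p \right)} = -9 + p$
$x \left(l{\left(15,24 \right)} + N\right) = - 591 \left(\left(-9 + 24\right) + 1280\right) = - 591 \left(15 + 1280\right) = \left(-591\right) 1295 = -765345$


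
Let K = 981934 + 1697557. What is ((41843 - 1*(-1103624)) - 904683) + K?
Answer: 2920275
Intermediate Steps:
K = 2679491
((41843 - 1*(-1103624)) - 904683) + K = ((41843 - 1*(-1103624)) - 904683) + 2679491 = ((41843 + 1103624) - 904683) + 2679491 = (1145467 - 904683) + 2679491 = 240784 + 2679491 = 2920275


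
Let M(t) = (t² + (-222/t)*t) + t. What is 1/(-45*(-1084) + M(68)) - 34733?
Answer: -1849532249/53250 ≈ -34733.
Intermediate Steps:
M(t) = -222 + t + t² (M(t) = (t² - 222) + t = (-222 + t²) + t = -222 + t + t²)
1/(-45*(-1084) + M(68)) - 34733 = 1/(-45*(-1084) + (-222 + 68 + 68²)) - 34733 = 1/(48780 + (-222 + 68 + 4624)) - 34733 = 1/(48780 + 4470) - 34733 = 1/53250 - 34733 = -1849532249/53250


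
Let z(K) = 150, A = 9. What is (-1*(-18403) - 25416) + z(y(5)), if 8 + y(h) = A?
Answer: -6863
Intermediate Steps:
y(h) = 1 (y(h) = -8 + 9 = 1)
(-1*(-18403) - 25416) + z(y(5)) = (-1*(-18403) - 25416) + 150 = (18403 - 25416) + 150 = -7013 + 150 = -6863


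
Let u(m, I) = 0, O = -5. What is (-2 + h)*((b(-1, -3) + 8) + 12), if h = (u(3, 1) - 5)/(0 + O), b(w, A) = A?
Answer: -17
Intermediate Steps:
h = 1 (h = (0 - 5)/(0 - 5) = -5/(-5) = -5*(-1/5) = 1)
(-2 + h)*((b(-1, -3) + 8) + 12) = (-2 + 1)*((-3 + 8) + 12) = -(5 + 12) = -1*17 = -17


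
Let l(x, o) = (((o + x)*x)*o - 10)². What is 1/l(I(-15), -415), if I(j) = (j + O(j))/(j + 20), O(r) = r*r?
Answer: 1/42267941904400 ≈ 2.3659e-14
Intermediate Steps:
O(r) = r²
I(j) = (j + j²)/(20 + j) (I(j) = (j + j²)/(j + 20) = (j + j²)/(20 + j))
l(x, o) = (-10 + o*x*(o + x))² (l(x, o) = ((x*(o + x))*o - 10)² = (o*x*(o + x) - 10)² = (-10 + o*x*(o + x))²)
1/l(I(-15), -415) = 1/((-10 - 415*225*(1 - 15)²/(20 - 15)² - 15*(1 - 15)/(20 - 15)*(-415)²)²) = 1/((-10 - 415*(-15*(-14)/5)² - 15*(-14)/5*172225)²) = 1/((-10 - 415*(-15*⅕*(-14))² - 15*⅕*(-14)*172225)²) = 1/((-10 - 415*42² + 42*172225)²) = 1/((-10 - 415*1764 + 7233450)²) = 1/((-10 - 732060 + 7233450)²) = 1/(6501380²) = 1/42267941904400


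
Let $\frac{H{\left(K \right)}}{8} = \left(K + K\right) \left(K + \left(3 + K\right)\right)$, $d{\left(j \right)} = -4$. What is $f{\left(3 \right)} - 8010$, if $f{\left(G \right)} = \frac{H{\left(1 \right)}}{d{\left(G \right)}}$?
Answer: $-8030$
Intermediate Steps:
$H{\left(K \right)} = 16 K \left(3 + 2 K\right)$ ($H{\left(K \right)} = 8 \left(K + K\right) \left(K + \left(3 + K\right)\right) = 8 \cdot 2 K \left(3 + 2 K\right) = 16 K \left(3 + 2 K\right)$)
$f{\left(G \right)} = -20$ ($f{\left(G \right)} = \frac{16 \cdot 1 \left(3 + 2 \cdot 1\right)}{-4} = 16 \cdot 1 \left(3 + 2\right) \left(- \frac{1}{4}\right) = 16 \cdot 1 \cdot 5 \left(- \frac{1}{4}\right) = 80 \left(- \frac{1}{4}\right) = -20$)
$f{\left(3 \right)} - 8010 = -20 - 8010 = -8030$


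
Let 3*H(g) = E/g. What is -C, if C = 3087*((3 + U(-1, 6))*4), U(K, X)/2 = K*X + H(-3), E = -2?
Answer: 105644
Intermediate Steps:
H(g) = -2/(3*g) (H(g) = (-2/g)/3 = -2/(3*g))
U(K, X) = 4/9 + 2*K*X (U(K, X) = 2*(K*X - ⅔/(-3)) = 2*(K*X - ⅔*(-⅓)) = 2*(K*X + 2/9) = 2*(2/9 + K*X) = 4/9 + 2*K*X)
C = -105644 (C = 3087*((3 + (4/9 + 2*(-1)*6))*4) = 3087*((3 + (4/9 - 12))*4) = 3087*((3 - 104/9)*4) = 3087*(-77/9*4) = 3087*(-308/9) = -105644)
-C = -1*(-105644) = 105644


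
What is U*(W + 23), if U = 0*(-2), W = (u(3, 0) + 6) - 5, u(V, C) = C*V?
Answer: 0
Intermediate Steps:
W = 1 (W = (0*3 + 6) - 5 = (0 + 6) - 5 = 6 - 5 = 1)
U = 0
U*(W + 23) = 0*(1 + 23) = 0*24 = 0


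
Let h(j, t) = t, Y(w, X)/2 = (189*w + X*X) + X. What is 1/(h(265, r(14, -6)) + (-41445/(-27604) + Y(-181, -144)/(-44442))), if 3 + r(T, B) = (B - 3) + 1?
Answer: -68154276/605604479 ≈ -0.11254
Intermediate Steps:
Y(w, X) = 2*X + 2*X² + 378*w (Y(w, X) = 2*((189*w + X*X) + X) = 2*((189*w + X²) + X) = 2*((X² + 189*w) + X) = 2*(X + X² + 189*w) = 2*X + 2*X² + 378*w)
r(T, B) = -5 + B (r(T, B) = -3 + ((B - 3) + 1) = -3 + ((-3 + B) + 1) = -3 + (-2 + B) = -5 + B)
1/(h(265, r(14, -6)) + (-41445/(-27604) + Y(-181, -144)/(-44442))) = 1/((-5 - 6) + (-41445/(-27604) + (2*(-144) + 2*(-144)² + 378*(-181))/(-44442))) = 1/(-11 + (-41445*(-1/27604) + (-288 + 2*20736 - 68418)*(-1/44442))) = 1/(-11 + (41445/27604 + (-288 + 41472 - 68418)*(-1/44442))) = 1/(-11 + (41445/27604 - 27234*(-1/44442))) = 1/(-11 + (41445/27604 + 1513/2469)) = 1/(-11 + 144092557/68154276) = 1/(-605604479/68154276) = -68154276/605604479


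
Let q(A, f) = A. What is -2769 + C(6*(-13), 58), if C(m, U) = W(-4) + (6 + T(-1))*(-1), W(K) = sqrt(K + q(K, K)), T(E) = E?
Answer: -2774 + 2*I*sqrt(2) ≈ -2774.0 + 2.8284*I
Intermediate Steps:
W(K) = sqrt(2)*sqrt(K) (W(K) = sqrt(K + K) = sqrt(2*K) = sqrt(2)*sqrt(K))
C(m, U) = -5 + 2*I*sqrt(2) (C(m, U) = sqrt(2)*sqrt(-4) + (6 - 1)*(-1) = sqrt(2)*(2*I) + 5*(-1) = 2*I*sqrt(2) - 5 = -5 + 2*I*sqrt(2))
-2769 + C(6*(-13), 58) = -2769 + (-5 + 2*I*sqrt(2)) = -2774 + 2*I*sqrt(2)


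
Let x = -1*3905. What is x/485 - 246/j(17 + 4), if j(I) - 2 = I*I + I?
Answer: -193123/22504 ≈ -8.5817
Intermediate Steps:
x = -3905
j(I) = 2 + I + I² (j(I) = 2 + (I*I + I) = 2 + (I² + I) = 2 + (I + I²) = 2 + I + I²)
x/485 - 246/j(17 + 4) = -3905/485 - 246/(2 + (17 + 4) + (17 + 4)²) = -3905*1/485 - 246/(2 + 21 + 21²) = -781/97 - 246/(2 + 21 + 441) = -781/97 - 246/464 = -781/97 - 246*1/464 = -781/97 - 123/232 = -193123/22504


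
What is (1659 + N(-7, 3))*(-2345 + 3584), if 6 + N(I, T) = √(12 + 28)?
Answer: 2048067 + 2478*√10 ≈ 2.0559e+6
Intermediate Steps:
N(I, T) = -6 + 2*√10 (N(I, T) = -6 + √(12 + 28) = -6 + √40 = -6 + 2*√10)
(1659 + N(-7, 3))*(-2345 + 3584) = (1659 + (-6 + 2*√10))*(-2345 + 3584) = (1653 + 2*√10)*1239 = 2048067 + 2478*√10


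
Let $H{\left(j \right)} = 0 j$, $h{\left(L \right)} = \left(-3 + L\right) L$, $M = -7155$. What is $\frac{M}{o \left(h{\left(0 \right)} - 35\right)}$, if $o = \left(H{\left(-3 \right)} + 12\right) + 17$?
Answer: $\frac{1431}{203} \approx 7.0493$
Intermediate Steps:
$h{\left(L \right)} = L \left(-3 + L\right)$
$H{\left(j \right)} = 0$
$o = 29$ ($o = \left(0 + 12\right) + 17 = 12 + 17 = 29$)
$\frac{M}{o \left(h{\left(0 \right)} - 35\right)} = - \frac{7155}{29 \left(0 \left(-3 + 0\right) - 35\right)} = - \frac{7155}{29 \left(0 \left(-3\right) - 35\right)} = - \frac{7155}{29 \left(0 - 35\right)} = - \frac{7155}{29 \left(-35\right)} = - \frac{7155}{-1015} = \left(-7155\right) \left(- \frac{1}{1015}\right) = \frac{1431}{203}$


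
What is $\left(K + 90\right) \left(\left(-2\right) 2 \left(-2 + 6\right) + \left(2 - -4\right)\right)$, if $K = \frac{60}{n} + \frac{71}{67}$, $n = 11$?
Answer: $- \frac{711310}{737} \approx -965.14$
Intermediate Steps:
$K = \frac{4801}{737}$ ($K = \frac{60}{11} + \frac{71}{67} = \frac{4801}{737} \approx 6.5142$)
$\left(K + 90\right) \left(\left(-2\right) 2 \left(-2 + 6\right) + \left(2 - -4\right)\right) = \left(\frac{4801}{737} + 90\right) \left(\left(-2\right) 2 \left(-2 + 6\right) + \left(2 - -4\right)\right) = \frac{71131 \left(\left(-4\right) 4 + \left(2 + 4\right)\right)}{737} = \frac{71131 \left(-16 + 6\right)}{737} = \frac{71131}{737} \left(-10\right) = - \frac{711310}{737}$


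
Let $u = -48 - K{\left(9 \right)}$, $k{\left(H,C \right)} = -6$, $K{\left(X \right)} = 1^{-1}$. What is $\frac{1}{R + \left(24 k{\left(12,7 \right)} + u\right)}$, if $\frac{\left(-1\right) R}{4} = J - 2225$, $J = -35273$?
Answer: $\frac{1}{149799} \approx 6.6756 \cdot 10^{-6}$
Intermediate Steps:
$K{\left(X \right)} = 1$
$u = -49$ ($u = -48 - 1 = -49$)
$R = 149992$ ($R = - 4 \left(-35273 - 2225\right) = \left(-4\right) \left(-37498\right) = 149992$)
$\frac{1}{R + \left(24 k{\left(12,7 \right)} + u\right)} = \frac{1}{149992 + \left(24 \left(-6\right) - 49\right)} = \frac{1}{149992 - 193} = \frac{1}{149799}$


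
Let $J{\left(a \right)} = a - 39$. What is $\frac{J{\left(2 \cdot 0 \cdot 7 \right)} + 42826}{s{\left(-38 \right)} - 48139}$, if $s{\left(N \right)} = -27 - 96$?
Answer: $- \frac{42787}{48262} \approx -0.88656$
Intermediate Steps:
$s{\left(N \right)} = -123$ ($s{\left(N \right)} = -27 - 96 = -123$)
$J{\left(a \right)} = -39 + a$
$\frac{J{\left(2 \cdot 0 \cdot 7 \right)} + 42826}{s{\left(-38 \right)} - 48139} = \frac{\left(-39 + 2 \cdot 0 \cdot 7\right) + 42826}{-123 - 48139} = \frac{\left(-39 + 0 \cdot 7\right) + 42826}{-48262} = \left(\left(-39 + 0\right) + 42826\right) \left(- \frac{1}{48262}\right) = \left(-39 + 42826\right) \left(- \frac{1}{48262}\right) = 42787 \left(- \frac{1}{48262}\right) = - \frac{42787}{48262}$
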